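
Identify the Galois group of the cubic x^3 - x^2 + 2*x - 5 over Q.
Gal(K/Q) = S_3 (symmetric group of order 6)

Compute the discriminant of x^3 + (-1)*x^2 + (2)*x + (-5): Δ = -543. Since Δ is not a rational square, the Galois group is not contained in A_3; it must be the full S_3 (irreducibility of the cubic rules out anything smaller).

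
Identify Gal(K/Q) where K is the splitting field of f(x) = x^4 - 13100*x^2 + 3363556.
Gal(K/Q) = Z/2Z (cyclic of order 2)

f factors as (x^2 - 262)(x^2 - 12838), so the splitting field is K = Q(sqrt(262), sqrt(12838)). The squarefree part of 262 is 262 and the squarefree part of 12838 is also 262, so sqrt(262) and sqrt(12838) are both rational multiples of sqrt(262). Hence Q(sqrt(262)) = Q(sqrt(12838)) = Q(sqrt(262)), and the splitting field collapses to a single degree-2 extension with Galois group Z/2Z.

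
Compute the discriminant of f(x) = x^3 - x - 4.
Δ = -428

For a depressed cubic x^3 + p x + q the discriminant is Δ = -4 p^3 - 27 q^2 = -4*(-1)^3 - 27*(-4)^2 = 4 - 432 = -428.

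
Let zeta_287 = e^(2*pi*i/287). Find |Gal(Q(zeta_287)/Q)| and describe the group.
|Gal(Q(zeta_287)/Q)| = phi(287) = 240; group ≅ (Z/287Z)^* ≅ Z/6Z × Z/40Z

The n-th cyclotomic polynomial Φ_287(x) is the minimal polynomial of zeta_287 over Q and has degree phi(287) = 240. So Q(zeta_287) is a degree-240 Galois extension with Galois group (Z/287Z)^*. By CRT, (Z/287Z)^* ≅ (Z/7Z)^* × (Z/41Z)^*. Each prime-power unit group is (Z/7Z)^* ≅ Z/6Z; (Z/41Z)^* ≅ Z/40Z. Hence Gal(Q(zeta_287)/Q) ≅ Z/6Z × Z/40Z.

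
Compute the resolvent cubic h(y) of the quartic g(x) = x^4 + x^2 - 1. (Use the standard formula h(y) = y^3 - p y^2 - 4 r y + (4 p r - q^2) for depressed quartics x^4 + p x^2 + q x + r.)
h(y) = y^3 - y^2 + 4*y - 4

Identify coefficients: p = 1, q = 0, r = -1.
Plug into h(y) = y^3 - p y^2 - 4 r y + (4 p r - q^2):
  h(y) = y^3 - (1) y^2 - 4*(-1) y + (4*(1)*(-1) - (0)^2)
       = y^3 + (-1) y^2 + (4) y + (-4).
Simplifying: h(y) = y^3 - y^2 + 4*y - 4.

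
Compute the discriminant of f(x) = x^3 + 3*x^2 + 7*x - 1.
Δ = -1228

For x^3 + a x^2 + b x + c the discriminant is Δ = 18 a b c - 4 a^3 c + a^2 b^2 - 4 b^3 - 27 c^2.
Plug a = 3, b = 7, c = -1:
  18*(3)*(7)*(-1) - 4*(3)^3*(-1) + (3)^2*(7)^2 - 4*(7)^3 - 27*(-1)^2
  = -378 + (108) + 441 + (-1372) + (-27)
  = -1228.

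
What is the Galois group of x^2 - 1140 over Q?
Gal(K/Q) = Z/2Z (cyclic of order 2)

x^2 - 1140 is irreducible over Q since 1140 is not a rational square. The splitting field Q(sqrt(1140)) has degree 2 over Q, and its unique nontrivial automorphism is sqrt(1140) ↦ -sqrt(1140). Hence Gal(Q(sqrt(1140))/Q) = Z/2Z.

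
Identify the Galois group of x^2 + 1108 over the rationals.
Gal(K/Q) = Z/2Z (cyclic of order 2)

x^2 + 1108 is irreducible over Q since -1108 is not a rational square. The splitting field Q(sqrt(-1108)) has degree 2 over Q, and its unique nontrivial automorphism is sqrt(-1108) ↦ -sqrt(-1108). Hence Gal(Q(sqrt(-1108))/Q) = Z/2Z.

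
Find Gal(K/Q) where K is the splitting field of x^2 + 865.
Gal(K/Q) = Z/2Z (cyclic of order 2)

x^2 + 865 is irreducible over Q since -865 is not a rational square. The splitting field Q(sqrt(-865)) has degree 2 over Q, and its unique nontrivial automorphism is sqrt(-865) ↦ -sqrt(-865). Hence Gal(Q(sqrt(-865))/Q) = Z/2Z.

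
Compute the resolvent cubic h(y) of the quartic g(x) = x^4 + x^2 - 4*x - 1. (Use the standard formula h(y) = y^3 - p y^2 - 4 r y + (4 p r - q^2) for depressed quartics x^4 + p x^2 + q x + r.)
h(y) = y^3 - y^2 + 4*y - 20

Identify coefficients: p = 1, q = -4, r = -1.
Plug into h(y) = y^3 - p y^2 - 4 r y + (4 p r - q^2):
  h(y) = y^3 - (1) y^2 - 4*(-1) y + (4*(1)*(-1) - (-4)^2)
       = y^3 + (-1) y^2 + (4) y + (-20).
Simplifying: h(y) = y^3 - y^2 + 4*y - 20.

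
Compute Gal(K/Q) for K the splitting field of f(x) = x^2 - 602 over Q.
Gal(K/Q) = Z/2Z (cyclic of order 2)

x^2 - 602 is irreducible over Q since 602 is not a rational square. The splitting field Q(sqrt(602)) has degree 2 over Q, and its unique nontrivial automorphism is sqrt(602) ↦ -sqrt(602). Hence Gal(Q(sqrt(602))/Q) = Z/2Z.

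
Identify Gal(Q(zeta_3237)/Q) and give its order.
|Gal(Q(zeta_3237)/Q)| = phi(3237) = 1968; group ≅ (Z/3237Z)^* ≅ Z/2Z × Z/12Z × Z/82Z

The n-th cyclotomic polynomial Φ_3237(x) is the minimal polynomial of zeta_3237 over Q and has degree phi(3237) = 1968. So Q(zeta_3237) is a degree-1968 Galois extension with Galois group (Z/3237Z)^*. By CRT, (Z/3237Z)^* ≅ (Z/3Z)^* × (Z/13Z)^* × (Z/83Z)^*. Each prime-power unit group is (Z/3Z)^* ≅ Z/2Z; (Z/13Z)^* ≅ Z/12Z; (Z/83Z)^* ≅ Z/82Z. Hence Gal(Q(zeta_3237)/Q) ≅ Z/2Z × Z/12Z × Z/82Z.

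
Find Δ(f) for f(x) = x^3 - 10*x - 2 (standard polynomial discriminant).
Δ = 3892

For a depressed cubic x^3 + p x + q the discriminant is Δ = -4 p^3 - 27 q^2 = -4*(-10)^3 - 27*(-2)^2 = 4000 - 108 = 3892.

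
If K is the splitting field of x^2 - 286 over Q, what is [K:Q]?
[K:Q] = 2

The polynomial x^2 - 286 is irreducible over Q since 286 is not a perfect square. Its splitting field is Q(sqrt(286)), which has degree 2 over Q.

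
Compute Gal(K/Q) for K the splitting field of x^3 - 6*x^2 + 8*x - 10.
Gal(K/Q) = S_3 (symmetric group of order 6)

Compute the discriminant of x^3 + (-6)*x^2 + (8)*x + (-10): Δ = -2444. Since Δ is not a rational square, the Galois group is not contained in A_3; it must be the full S_3 (irreducibility of the cubic rules out anything smaller).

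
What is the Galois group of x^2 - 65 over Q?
Gal(K/Q) = Z/2Z (cyclic of order 2)

x^2 - 65 is irreducible over Q since 65 is not a rational square. The splitting field Q(sqrt(65)) has degree 2 over Q, and its unique nontrivial automorphism is sqrt(65) ↦ -sqrt(65). Hence Gal(Q(sqrt(65))/Q) = Z/2Z.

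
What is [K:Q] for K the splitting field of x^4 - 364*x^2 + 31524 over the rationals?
[K:Q] = 4

f factors as (x^2 - 222)(x^2 - 142); the splitting field is K = Q(sqrt(222), sqrt(142)). Since 222, 142, and 31524 are all non-squares in Q, the three subfields Q(sqrt(222)), Q(sqrt(142)), Q(sqrt(31524)) are distinct degree-2 extensions, so [K:Q] = 4 (Klein four Galois group).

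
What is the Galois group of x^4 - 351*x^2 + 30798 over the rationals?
Gal(K/Q) = V_4 (Klein four-group, Z/2Z × Z/2Z)

f factors as (x^2 - 177)(x^2 - 174), so the splitting field is K = Q(sqrt(177), sqrt(174)). The elements 177, 174, 30798 are all non-squares in Q, so sqrt(177) and sqrt(174) generate independent quadratic extensions. Thus [K:Q] = 4 and Gal(K/Q) is generated by the two order-2 automorphisms sqrt(177) ↦ -sqrt(177) and sqrt(174) ↦ -sqrt(174), giving V_4.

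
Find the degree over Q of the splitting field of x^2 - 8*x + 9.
[K:Q] = 2

The discriminant of x^2 + (-8)*x + (9) is b^2 - 4c = 64 - (36) = 28. Since 28 is not a perfect square in Q, the polynomial is irreducible over Q. Its two roots generate a degree-2 extension, so [K:Q] = 2.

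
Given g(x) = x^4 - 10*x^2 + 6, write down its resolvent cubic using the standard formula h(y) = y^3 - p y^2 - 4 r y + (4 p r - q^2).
h(y) = y^3 + 10*y^2 - 24*y - 240

Identify coefficients: p = -10, q = 0, r = 6.
Plug into h(y) = y^3 - p y^2 - 4 r y + (4 p r - q^2):
  h(y) = y^3 - (-10) y^2 - 4*(6) y + (4*(-10)*(6) - (0)^2)
       = y^3 + (10) y^2 + (-24) y + (-240).
Simplifying: h(y) = y^3 + 10*y^2 - 24*y - 240.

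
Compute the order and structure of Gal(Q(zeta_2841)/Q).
|Gal(Q(zeta_2841)/Q)| = phi(2841) = 1892; group ≅ (Z/2841Z)^* ≅ Z/2Z × Z/946Z

The n-th cyclotomic polynomial Φ_2841(x) is the minimal polynomial of zeta_2841 over Q and has degree phi(2841) = 1892. So Q(zeta_2841) is a degree-1892 Galois extension with Galois group (Z/2841Z)^*. By CRT, (Z/2841Z)^* ≅ (Z/3Z)^* × (Z/947Z)^*. Each prime-power unit group is (Z/3Z)^* ≅ Z/2Z; (Z/947Z)^* ≅ Z/946Z. Hence Gal(Q(zeta_2841)/Q) ≅ Z/2Z × Z/946Z.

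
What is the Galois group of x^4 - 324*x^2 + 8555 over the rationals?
Gal(K/Q) = V_4 (Klein four-group, Z/2Z × Z/2Z)

f factors as (x^2 - 295)(x^2 - 29), so the splitting field is K = Q(sqrt(295), sqrt(29)). The elements 295, 29, 8555 are all non-squares in Q, so sqrt(295) and sqrt(29) generate independent quadratic extensions. Thus [K:Q] = 4 and Gal(K/Q) is generated by the two order-2 automorphisms sqrt(295) ↦ -sqrt(295) and sqrt(29) ↦ -sqrt(29), giving V_4.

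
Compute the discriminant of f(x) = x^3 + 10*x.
Δ = -4000

For a depressed cubic x^3 + p x + q the discriminant is Δ = -4 p^3 - 27 q^2 = -4*(10)^3 - 27*(0)^2 = -4000 - 0 = -4000.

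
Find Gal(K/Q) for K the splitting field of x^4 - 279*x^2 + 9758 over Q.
Gal(K/Q) = V_4 (Klein four-group, Z/2Z × Z/2Z)

f factors as (x^2 - 41)(x^2 - 238), so the splitting field is K = Q(sqrt(41), sqrt(238)). The elements 41, 238, 9758 are all non-squares in Q, so sqrt(41) and sqrt(238) generate independent quadratic extensions. Thus [K:Q] = 4 and Gal(K/Q) is generated by the two order-2 automorphisms sqrt(41) ↦ -sqrt(41) and sqrt(238) ↦ -sqrt(238), giving V_4.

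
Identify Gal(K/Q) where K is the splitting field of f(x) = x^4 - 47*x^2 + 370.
Gal(K/Q) = V_4 (Klein four-group, Z/2Z × Z/2Z)

f factors as (x^2 - 10)(x^2 - 37), so the splitting field is K = Q(sqrt(10), sqrt(37)). The elements 10, 37, 370 are all non-squares in Q, so sqrt(10) and sqrt(37) generate independent quadratic extensions. Thus [K:Q] = 4 and Gal(K/Q) is generated by the two order-2 automorphisms sqrt(10) ↦ -sqrt(10) and sqrt(37) ↦ -sqrt(37), giving V_4.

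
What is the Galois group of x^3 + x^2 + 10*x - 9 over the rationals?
Gal(K/Q) = S_3 (symmetric group of order 6)

Compute the discriminant of x^3 + (1)*x^2 + (10)*x + (-9): Δ = -7671. Since Δ is not a rational square, the Galois group is not contained in A_3; it must be the full S_3 (irreducibility of the cubic rules out anything smaller).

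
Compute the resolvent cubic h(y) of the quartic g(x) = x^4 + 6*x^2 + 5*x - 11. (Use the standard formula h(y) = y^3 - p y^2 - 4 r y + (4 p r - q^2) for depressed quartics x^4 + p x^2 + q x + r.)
h(y) = y^3 - 6*y^2 + 44*y - 289

Identify coefficients: p = 6, q = 5, r = -11.
Plug into h(y) = y^3 - p y^2 - 4 r y + (4 p r - q^2):
  h(y) = y^3 - (6) y^2 - 4*(-11) y + (4*(6)*(-11) - (5)^2)
       = y^3 + (-6) y^2 + (44) y + (-289).
Simplifying: h(y) = y^3 - 6*y^2 + 44*y - 289.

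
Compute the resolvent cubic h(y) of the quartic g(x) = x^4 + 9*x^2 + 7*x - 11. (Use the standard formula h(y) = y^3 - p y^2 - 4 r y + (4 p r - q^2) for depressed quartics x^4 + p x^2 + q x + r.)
h(y) = y^3 - 9*y^2 + 44*y - 445

Identify coefficients: p = 9, q = 7, r = -11.
Plug into h(y) = y^3 - p y^2 - 4 r y + (4 p r - q^2):
  h(y) = y^3 - (9) y^2 - 4*(-11) y + (4*(9)*(-11) - (7)^2)
       = y^3 + (-9) y^2 + (44) y + (-445).
Simplifying: h(y) = y^3 - 9*y^2 + 44*y - 445.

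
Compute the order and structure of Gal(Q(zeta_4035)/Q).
|Gal(Q(zeta_4035)/Q)| = phi(4035) = 2144; group ≅ (Z/4035Z)^* ≅ Z/2Z × Z/4Z × Z/268Z

The n-th cyclotomic polynomial Φ_4035(x) is the minimal polynomial of zeta_4035 over Q and has degree phi(4035) = 2144. So Q(zeta_4035) is a degree-2144 Galois extension with Galois group (Z/4035Z)^*. By CRT, (Z/4035Z)^* ≅ (Z/3Z)^* × (Z/5Z)^* × (Z/269Z)^*. Each prime-power unit group is (Z/3Z)^* ≅ Z/2Z; (Z/5Z)^* ≅ Z/4Z; (Z/269Z)^* ≅ Z/268Z. Hence Gal(Q(zeta_4035)/Q) ≅ Z/2Z × Z/4Z × Z/268Z.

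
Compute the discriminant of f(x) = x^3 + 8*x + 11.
Δ = -5315

For a depressed cubic x^3 + p x + q the discriminant is Δ = -4 p^3 - 27 q^2 = -4*(8)^3 - 27*(11)^2 = -2048 - 3267 = -5315.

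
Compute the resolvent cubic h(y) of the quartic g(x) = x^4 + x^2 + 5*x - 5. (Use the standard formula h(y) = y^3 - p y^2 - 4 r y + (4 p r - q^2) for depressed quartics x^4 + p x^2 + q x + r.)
h(y) = y^3 - y^2 + 20*y - 45

Identify coefficients: p = 1, q = 5, r = -5.
Plug into h(y) = y^3 - p y^2 - 4 r y + (4 p r - q^2):
  h(y) = y^3 - (1) y^2 - 4*(-5) y + (4*(1)*(-5) - (5)^2)
       = y^3 + (-1) y^2 + (20) y + (-45).
Simplifying: h(y) = y^3 - y^2 + 20*y - 45.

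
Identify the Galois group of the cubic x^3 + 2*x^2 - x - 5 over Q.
Gal(K/Q) = S_3 (symmetric group of order 6)

Compute the discriminant of x^3 + (2)*x^2 + (-1)*x + (-5): Δ = -327. Since Δ is not a rational square, the Galois group is not contained in A_3; it must be the full S_3 (irreducibility of the cubic rules out anything smaller).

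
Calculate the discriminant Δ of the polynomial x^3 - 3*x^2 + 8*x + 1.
Δ = -1823

For x^3 + a x^2 + b x + c the discriminant is Δ = 18 a b c - 4 a^3 c + a^2 b^2 - 4 b^3 - 27 c^2.
Plug a = -3, b = 8, c = 1:
  18*(-3)*(8)*(1) - 4*(-3)^3*(1) + (-3)^2*(8)^2 - 4*(8)^3 - 27*(1)^2
  = -432 + (108) + 576 + (-2048) + (-27)
  = -1823.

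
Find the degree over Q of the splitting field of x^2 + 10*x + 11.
[K:Q] = 2

The discriminant of x^2 + (10)*x + (11) is b^2 - 4c = 100 - (44) = 56. Since 56 is not a perfect square in Q, the polynomial is irreducible over Q. Its two roots generate a degree-2 extension, so [K:Q] = 2.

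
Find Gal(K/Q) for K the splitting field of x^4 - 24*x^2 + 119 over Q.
Gal(K/Q) = V_4 (Klein four-group, Z/2Z × Z/2Z)

f factors as (x^2 - 17)(x^2 - 7), so the splitting field is K = Q(sqrt(17), sqrt(7)). The elements 17, 7, 119 are all non-squares in Q, so sqrt(17) and sqrt(7) generate independent quadratic extensions. Thus [K:Q] = 4 and Gal(K/Q) is generated by the two order-2 automorphisms sqrt(17) ↦ -sqrt(17) and sqrt(7) ↦ -sqrt(7), giving V_4.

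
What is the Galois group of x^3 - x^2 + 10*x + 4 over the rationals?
Gal(K/Q) = S_3 (symmetric group of order 6)

Compute the discriminant of x^3 + (-1)*x^2 + (10)*x + (4): Δ = -5036. Since Δ is not a rational square, the Galois group is not contained in A_3; it must be the full S_3 (irreducibility of the cubic rules out anything smaller).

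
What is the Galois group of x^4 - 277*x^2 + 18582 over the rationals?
Gal(K/Q) = V_4 (Klein four-group, Z/2Z × Z/2Z)

f factors as (x^2 - 114)(x^2 - 163), so the splitting field is K = Q(sqrt(114), sqrt(163)). The elements 114, 163, 18582 are all non-squares in Q, so sqrt(114) and sqrt(163) generate independent quadratic extensions. Thus [K:Q] = 4 and Gal(K/Q) is generated by the two order-2 automorphisms sqrt(114) ↦ -sqrt(114) and sqrt(163) ↦ -sqrt(163), giving V_4.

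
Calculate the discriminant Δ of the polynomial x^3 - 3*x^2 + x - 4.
Δ = -643

For x^3 + a x^2 + b x + c the discriminant is Δ = 18 a b c - 4 a^3 c + a^2 b^2 - 4 b^3 - 27 c^2.
Plug a = -3, b = 1, c = -4:
  18*(-3)*(1)*(-4) - 4*(-3)^3*(-4) + (-3)^2*(1)^2 - 4*(1)^3 - 27*(-4)^2
  = 216 + (-432) + 9 + (-4) + (-432)
  = -643.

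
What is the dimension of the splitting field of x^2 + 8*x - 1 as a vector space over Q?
[K:Q] = 2

The discriminant of x^2 + (8)*x + (-1) is b^2 - 4c = 64 - (-4) = 68. Since 68 is not a perfect square in Q, the polynomial is irreducible over Q. Its two roots generate a degree-2 extension, so [K:Q] = 2.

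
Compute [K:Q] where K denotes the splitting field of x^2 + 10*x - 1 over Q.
[K:Q] = 2

The discriminant of x^2 + (10)*x + (-1) is b^2 - 4c = 100 - (-4) = 104. Since 104 is not a perfect square in Q, the polynomial is irreducible over Q. Its two roots generate a degree-2 extension, so [K:Q] = 2.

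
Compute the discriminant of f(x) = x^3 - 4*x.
Δ = 256

For a depressed cubic x^3 + p x + q the discriminant is Δ = -4 p^3 - 27 q^2 = -4*(-4)^3 - 27*(0)^2 = 256 - 0 = 256.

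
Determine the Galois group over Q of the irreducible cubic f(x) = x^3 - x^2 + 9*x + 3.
Gal(K/Q) = S_3 (symmetric group of order 6)

Compute the discriminant of x^3 + (-1)*x^2 + (9)*x + (3): Δ = -3552. Since Δ is not a rational square, the Galois group is not contained in A_3; it must be the full S_3 (irreducibility of the cubic rules out anything smaller).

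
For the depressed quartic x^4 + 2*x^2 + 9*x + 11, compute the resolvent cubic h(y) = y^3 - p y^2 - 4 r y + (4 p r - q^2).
h(y) = y^3 - 2*y^2 - 44*y + 7

Identify coefficients: p = 2, q = 9, r = 11.
Plug into h(y) = y^3 - p y^2 - 4 r y + (4 p r - q^2):
  h(y) = y^3 - (2) y^2 - 4*(11) y + (4*(2)*(11) - (9)^2)
       = y^3 + (-2) y^2 + (-44) y + (7).
Simplifying: h(y) = y^3 - 2*y^2 - 44*y + 7.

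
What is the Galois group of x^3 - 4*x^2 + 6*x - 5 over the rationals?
Gal(K/Q) = S_3 (symmetric group of order 6)

Compute the discriminant of x^3 + (-4)*x^2 + (6)*x + (-5): Δ = -83. Since Δ is not a rational square, the Galois group is not contained in A_3; it must be the full S_3 (irreducibility of the cubic rules out anything smaller).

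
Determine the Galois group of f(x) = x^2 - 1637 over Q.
Gal(K/Q) = Z/2Z (cyclic of order 2)

x^2 - 1637 is irreducible over Q since 1637 is not a rational square. The splitting field Q(sqrt(1637)) has degree 2 over Q, and its unique nontrivial automorphism is sqrt(1637) ↦ -sqrt(1637). Hence Gal(Q(sqrt(1637))/Q) = Z/2Z.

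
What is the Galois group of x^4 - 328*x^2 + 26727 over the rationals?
Gal(K/Q) = V_4 (Klein four-group, Z/2Z × Z/2Z)

f factors as (x^2 - 151)(x^2 - 177), so the splitting field is K = Q(sqrt(151), sqrt(177)). The elements 151, 177, 26727 are all non-squares in Q, so sqrt(151) and sqrt(177) generate independent quadratic extensions. Thus [K:Q] = 4 and Gal(K/Q) is generated by the two order-2 automorphisms sqrt(151) ↦ -sqrt(151) and sqrt(177) ↦ -sqrt(177), giving V_4.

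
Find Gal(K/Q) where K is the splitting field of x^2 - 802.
Gal(K/Q) = Z/2Z (cyclic of order 2)

x^2 - 802 is irreducible over Q since 802 is not a rational square. The splitting field Q(sqrt(802)) has degree 2 over Q, and its unique nontrivial automorphism is sqrt(802) ↦ -sqrt(802). Hence Gal(Q(sqrt(802))/Q) = Z/2Z.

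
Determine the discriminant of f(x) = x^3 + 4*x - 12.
Δ = -4144

For a depressed cubic x^3 + p x + q the discriminant is Δ = -4 p^3 - 27 q^2 = -4*(4)^3 - 27*(-12)^2 = -256 - 3888 = -4144.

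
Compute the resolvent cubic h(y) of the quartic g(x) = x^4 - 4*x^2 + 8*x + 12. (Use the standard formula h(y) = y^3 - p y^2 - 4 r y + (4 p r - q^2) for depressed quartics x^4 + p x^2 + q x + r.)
h(y) = y^3 + 4*y^2 - 48*y - 256

Identify coefficients: p = -4, q = 8, r = 12.
Plug into h(y) = y^3 - p y^2 - 4 r y + (4 p r - q^2):
  h(y) = y^3 - (-4) y^2 - 4*(12) y + (4*(-4)*(12) - (8)^2)
       = y^3 + (4) y^2 + (-48) y + (-256).
Simplifying: h(y) = y^3 + 4*y^2 - 48*y - 256.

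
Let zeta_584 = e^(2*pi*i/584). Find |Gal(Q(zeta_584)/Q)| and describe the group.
|Gal(Q(zeta_584)/Q)| = phi(584) = 288; group ≅ (Z/584Z)^* ≅ Z/2Z × Z/2Z × Z/72Z

The n-th cyclotomic polynomial Φ_584(x) is the minimal polynomial of zeta_584 over Q and has degree phi(584) = 288. So Q(zeta_584) is a degree-288 Galois extension with Galois group (Z/584Z)^*. By CRT, (Z/584Z)^* ≅ (Z/8Z)^* × (Z/73Z)^*. Each prime-power unit group is (Z/8Z)^* ≅ Z/2Z × Z/2Z; (Z/73Z)^* ≅ Z/72Z. Hence Gal(Q(zeta_584)/Q) ≅ Z/2Z × Z/2Z × Z/72Z.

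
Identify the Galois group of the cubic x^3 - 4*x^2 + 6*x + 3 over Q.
Gal(K/Q) = S_3 (symmetric group of order 6)

Compute the discriminant of x^3 + (-4)*x^2 + (6)*x + (3): Δ = -1059. Since Δ is not a rational square, the Galois group is not contained in A_3; it must be the full S_3 (irreducibility of the cubic rules out anything smaller).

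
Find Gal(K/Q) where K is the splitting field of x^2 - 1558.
Gal(K/Q) = Z/2Z (cyclic of order 2)

x^2 - 1558 is irreducible over Q since 1558 is not a rational square. The splitting field Q(sqrt(1558)) has degree 2 over Q, and its unique nontrivial automorphism is sqrt(1558) ↦ -sqrt(1558). Hence Gal(Q(sqrt(1558))/Q) = Z/2Z.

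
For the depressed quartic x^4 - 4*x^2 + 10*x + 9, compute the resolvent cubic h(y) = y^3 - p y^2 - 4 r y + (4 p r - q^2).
h(y) = y^3 + 4*y^2 - 36*y - 244

Identify coefficients: p = -4, q = 10, r = 9.
Plug into h(y) = y^3 - p y^2 - 4 r y + (4 p r - q^2):
  h(y) = y^3 - (-4) y^2 - 4*(9) y + (4*(-4)*(9) - (10)^2)
       = y^3 + (4) y^2 + (-36) y + (-244).
Simplifying: h(y) = y^3 + 4*y^2 - 36*y - 244.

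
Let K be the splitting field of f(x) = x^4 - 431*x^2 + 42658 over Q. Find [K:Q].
[K:Q] = 4

f factors as (x^2 - 277)(x^2 - 154); the splitting field is K = Q(sqrt(277), sqrt(154)). Since 277, 154, and 42658 are all non-squares in Q, the three subfields Q(sqrt(277)), Q(sqrt(154)), Q(sqrt(42658)) are distinct degree-2 extensions, so [K:Q] = 4 (Klein four Galois group).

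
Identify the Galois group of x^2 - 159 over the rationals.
Gal(K/Q) = Z/2Z (cyclic of order 2)

x^2 - 159 is irreducible over Q since 159 is not a rational square. The splitting field Q(sqrt(159)) has degree 2 over Q, and its unique nontrivial automorphism is sqrt(159) ↦ -sqrt(159). Hence Gal(Q(sqrt(159))/Q) = Z/2Z.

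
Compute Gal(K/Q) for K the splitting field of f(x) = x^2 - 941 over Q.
Gal(K/Q) = Z/2Z (cyclic of order 2)

x^2 - 941 is irreducible over Q since 941 is not a rational square. The splitting field Q(sqrt(941)) has degree 2 over Q, and its unique nontrivial automorphism is sqrt(941) ↦ -sqrt(941). Hence Gal(Q(sqrt(941))/Q) = Z/2Z.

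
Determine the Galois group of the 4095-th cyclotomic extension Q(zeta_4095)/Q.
|Gal(Q(zeta_4095)/Q)| = phi(4095) = 1728; group ≅ (Z/4095Z)^* ≅ Z/4Z × Z/6Z × Z/6Z × Z/12Z

The n-th cyclotomic polynomial Φ_4095(x) is the minimal polynomial of zeta_4095 over Q and has degree phi(4095) = 1728. So Q(zeta_4095) is a degree-1728 Galois extension with Galois group (Z/4095Z)^*. By CRT, (Z/4095Z)^* ≅ (Z/9Z)^* × (Z/5Z)^* × (Z/7Z)^* × (Z/13Z)^*. Each prime-power unit group is (Z/9Z)^* ≅ Z/6Z; (Z/5Z)^* ≅ Z/4Z; (Z/7Z)^* ≅ Z/6Z; (Z/13Z)^* ≅ Z/12Z. Hence Gal(Q(zeta_4095)/Q) ≅ Z/4Z × Z/6Z × Z/6Z × Z/12Z.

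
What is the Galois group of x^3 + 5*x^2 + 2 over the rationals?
Gal(K/Q) = S_3 (symmetric group of order 6)

Compute the discriminant of x^3 + (5)*x^2 + (0)*x + (2): Δ = -1108. Since Δ is not a rational square, the Galois group is not contained in A_3; it must be the full S_3 (irreducibility of the cubic rules out anything smaller).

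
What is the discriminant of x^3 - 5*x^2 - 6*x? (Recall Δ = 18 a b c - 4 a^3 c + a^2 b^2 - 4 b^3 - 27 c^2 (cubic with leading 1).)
Δ = 1764

For x^3 + a x^2 + b x + c the discriminant is Δ = 18 a b c - 4 a^3 c + a^2 b^2 - 4 b^3 - 27 c^2.
Plug a = -5, b = -6, c = 0:
  18*(-5)*(-6)*(0) - 4*(-5)^3*(0) + (-5)^2*(-6)^2 - 4*(-6)^3 - 27*(0)^2
  = 0 + (0) + 900 + (864) + (0)
  = 1764.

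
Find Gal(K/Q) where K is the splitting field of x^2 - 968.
Gal(K/Q) = Z/2Z (cyclic of order 2)

x^2 - 968 is irreducible over Q since 968 is not a rational square. The splitting field Q(sqrt(968)) has degree 2 over Q, and its unique nontrivial automorphism is sqrt(968) ↦ -sqrt(968). Hence Gal(Q(sqrt(968))/Q) = Z/2Z.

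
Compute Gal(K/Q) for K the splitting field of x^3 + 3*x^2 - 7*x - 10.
Gal(K/Q) = S_3 (symmetric group of order 6)

Compute the discriminant of x^3 + (3)*x^2 + (-7)*x + (-10): Δ = 3973. Since Δ is not a rational square, the Galois group is not contained in A_3; it must be the full S_3 (irreducibility of the cubic rules out anything smaller).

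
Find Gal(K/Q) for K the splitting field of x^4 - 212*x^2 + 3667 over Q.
Gal(K/Q) = V_4 (Klein four-group, Z/2Z × Z/2Z)

f factors as (x^2 - 19)(x^2 - 193), so the splitting field is K = Q(sqrt(19), sqrt(193)). The elements 19, 193, 3667 are all non-squares in Q, so sqrt(19) and sqrt(193) generate independent quadratic extensions. Thus [K:Q] = 4 and Gal(K/Q) is generated by the two order-2 automorphisms sqrt(19) ↦ -sqrt(19) and sqrt(193) ↦ -sqrt(193), giving V_4.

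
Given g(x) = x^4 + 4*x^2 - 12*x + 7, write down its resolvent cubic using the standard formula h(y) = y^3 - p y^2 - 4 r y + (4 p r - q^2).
h(y) = y^3 - 4*y^2 - 28*y - 32

Identify coefficients: p = 4, q = -12, r = 7.
Plug into h(y) = y^3 - p y^2 - 4 r y + (4 p r - q^2):
  h(y) = y^3 - (4) y^2 - 4*(7) y + (4*(4)*(7) - (-12)^2)
       = y^3 + (-4) y^2 + (-28) y + (-32).
Simplifying: h(y) = y^3 - 4*y^2 - 28*y - 32.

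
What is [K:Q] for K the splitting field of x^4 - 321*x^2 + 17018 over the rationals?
[K:Q] = 4

f factors as (x^2 - 254)(x^2 - 67); the splitting field is K = Q(sqrt(254), sqrt(67)). Since 254, 67, and 17018 are all non-squares in Q, the three subfields Q(sqrt(254)), Q(sqrt(67)), Q(sqrt(17018)) are distinct degree-2 extensions, so [K:Q] = 4 (Klein four Galois group).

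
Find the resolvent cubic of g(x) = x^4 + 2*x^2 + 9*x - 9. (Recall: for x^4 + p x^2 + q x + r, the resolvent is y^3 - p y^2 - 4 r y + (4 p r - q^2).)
h(y) = y^3 - 2*y^2 + 36*y - 153

Identify coefficients: p = 2, q = 9, r = -9.
Plug into h(y) = y^3 - p y^2 - 4 r y + (4 p r - q^2):
  h(y) = y^3 - (2) y^2 - 4*(-9) y + (4*(2)*(-9) - (9)^2)
       = y^3 + (-2) y^2 + (36) y + (-153).
Simplifying: h(y) = y^3 - 2*y^2 + 36*y - 153.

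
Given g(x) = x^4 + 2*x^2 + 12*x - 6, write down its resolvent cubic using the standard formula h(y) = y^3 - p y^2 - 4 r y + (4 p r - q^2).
h(y) = y^3 - 2*y^2 + 24*y - 192

Identify coefficients: p = 2, q = 12, r = -6.
Plug into h(y) = y^3 - p y^2 - 4 r y + (4 p r - q^2):
  h(y) = y^3 - (2) y^2 - 4*(-6) y + (4*(2)*(-6) - (12)^2)
       = y^3 + (-2) y^2 + (24) y + (-192).
Simplifying: h(y) = y^3 - 2*y^2 + 24*y - 192.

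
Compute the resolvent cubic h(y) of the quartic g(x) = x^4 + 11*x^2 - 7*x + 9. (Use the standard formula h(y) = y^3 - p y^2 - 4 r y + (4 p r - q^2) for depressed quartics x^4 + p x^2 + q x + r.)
h(y) = y^3 - 11*y^2 - 36*y + 347

Identify coefficients: p = 11, q = -7, r = 9.
Plug into h(y) = y^3 - p y^2 - 4 r y + (4 p r - q^2):
  h(y) = y^3 - (11) y^2 - 4*(9) y + (4*(11)*(9) - (-7)^2)
       = y^3 + (-11) y^2 + (-36) y + (347).
Simplifying: h(y) = y^3 - 11*y^2 - 36*y + 347.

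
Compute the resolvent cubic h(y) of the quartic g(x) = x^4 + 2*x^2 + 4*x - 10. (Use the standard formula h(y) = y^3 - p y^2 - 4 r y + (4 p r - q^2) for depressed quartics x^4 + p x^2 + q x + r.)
h(y) = y^3 - 2*y^2 + 40*y - 96

Identify coefficients: p = 2, q = 4, r = -10.
Plug into h(y) = y^3 - p y^2 - 4 r y + (4 p r - q^2):
  h(y) = y^3 - (2) y^2 - 4*(-10) y + (4*(2)*(-10) - (4)^2)
       = y^3 + (-2) y^2 + (40) y + (-96).
Simplifying: h(y) = y^3 - 2*y^2 + 40*y - 96.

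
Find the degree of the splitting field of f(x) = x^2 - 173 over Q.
[K:Q] = 2

The polynomial x^2 - 173 is irreducible over Q since 173 is not a perfect square. Its splitting field is Q(sqrt(173)), which has degree 2 over Q.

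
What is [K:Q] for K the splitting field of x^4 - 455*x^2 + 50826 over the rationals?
[K:Q] = 4

f factors as (x^2 - 258)(x^2 - 197); the splitting field is K = Q(sqrt(258), sqrt(197)). Since 258, 197, and 50826 are all non-squares in Q, the three subfields Q(sqrt(258)), Q(sqrt(197)), Q(sqrt(50826)) are distinct degree-2 extensions, so [K:Q] = 4 (Klein four Galois group).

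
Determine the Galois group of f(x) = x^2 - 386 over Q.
Gal(K/Q) = Z/2Z (cyclic of order 2)

x^2 - 386 is irreducible over Q since 386 is not a rational square. The splitting field Q(sqrt(386)) has degree 2 over Q, and its unique nontrivial automorphism is sqrt(386) ↦ -sqrt(386). Hence Gal(Q(sqrt(386))/Q) = Z/2Z.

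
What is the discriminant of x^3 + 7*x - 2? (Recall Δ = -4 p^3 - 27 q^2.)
Δ = -1480

For a depressed cubic x^3 + p x + q the discriminant is Δ = -4 p^3 - 27 q^2 = -4*(7)^3 - 27*(-2)^2 = -1372 - 108 = -1480.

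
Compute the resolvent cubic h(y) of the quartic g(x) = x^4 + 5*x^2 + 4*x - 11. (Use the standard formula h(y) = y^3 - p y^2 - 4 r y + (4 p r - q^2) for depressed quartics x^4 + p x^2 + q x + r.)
h(y) = y^3 - 5*y^2 + 44*y - 236

Identify coefficients: p = 5, q = 4, r = -11.
Plug into h(y) = y^3 - p y^2 - 4 r y + (4 p r - q^2):
  h(y) = y^3 - (5) y^2 - 4*(-11) y + (4*(5)*(-11) - (4)^2)
       = y^3 + (-5) y^2 + (44) y + (-236).
Simplifying: h(y) = y^3 - 5*y^2 + 44*y - 236.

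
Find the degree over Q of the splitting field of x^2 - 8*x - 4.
[K:Q] = 2

The discriminant of x^2 + (-8)*x + (-4) is b^2 - 4c = 64 - (-16) = 80. Since 80 is not a perfect square in Q, the polynomial is irreducible over Q. Its two roots generate a degree-2 extension, so [K:Q] = 2.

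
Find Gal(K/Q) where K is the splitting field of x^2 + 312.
Gal(K/Q) = Z/2Z (cyclic of order 2)

x^2 + 312 is irreducible over Q since -312 is not a rational square. The splitting field Q(sqrt(-312)) has degree 2 over Q, and its unique nontrivial automorphism is sqrt(-312) ↦ -sqrt(-312). Hence Gal(Q(sqrt(-312))/Q) = Z/2Z.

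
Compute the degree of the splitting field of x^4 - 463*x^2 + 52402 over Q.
[K:Q] = 4

f factors as (x^2 - 266)(x^2 - 197); the splitting field is K = Q(sqrt(266), sqrt(197)). Since 266, 197, and 52402 are all non-squares in Q, the three subfields Q(sqrt(266)), Q(sqrt(197)), Q(sqrt(52402)) are distinct degree-2 extensions, so [K:Q] = 4 (Klein four Galois group).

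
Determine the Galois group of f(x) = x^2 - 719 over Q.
Gal(K/Q) = Z/2Z (cyclic of order 2)

x^2 - 719 is irreducible over Q since 719 is not a rational square. The splitting field Q(sqrt(719)) has degree 2 over Q, and its unique nontrivial automorphism is sqrt(719) ↦ -sqrt(719). Hence Gal(Q(sqrt(719))/Q) = Z/2Z.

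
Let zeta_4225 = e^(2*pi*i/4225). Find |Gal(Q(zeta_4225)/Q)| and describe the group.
|Gal(Q(zeta_4225)/Q)| = phi(4225) = 3120; group ≅ (Z/4225Z)^* ≅ Z/20Z × Z/156Z

The n-th cyclotomic polynomial Φ_4225(x) is the minimal polynomial of zeta_4225 over Q and has degree phi(4225) = 3120. So Q(zeta_4225) is a degree-3120 Galois extension with Galois group (Z/4225Z)^*. By CRT, (Z/4225Z)^* ≅ (Z/25Z)^* × (Z/169Z)^*. Each prime-power unit group is (Z/25Z)^* ≅ Z/20Z; (Z/169Z)^* ≅ Z/156Z. Hence Gal(Q(zeta_4225)/Q) ≅ Z/20Z × Z/156Z.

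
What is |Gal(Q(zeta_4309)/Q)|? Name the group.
|Gal(Q(zeta_4309)/Q)| = phi(4309) = 4140; group ≅ (Z/4309Z)^* ≅ Z/30Z × Z/138Z

The n-th cyclotomic polynomial Φ_4309(x) is the minimal polynomial of zeta_4309 over Q and has degree phi(4309) = 4140. So Q(zeta_4309) is a degree-4140 Galois extension with Galois group (Z/4309Z)^*. By CRT, (Z/4309Z)^* ≅ (Z/31Z)^* × (Z/139Z)^*. Each prime-power unit group is (Z/31Z)^* ≅ Z/30Z; (Z/139Z)^* ≅ Z/138Z. Hence Gal(Q(zeta_4309)/Q) ≅ Z/30Z × Z/138Z.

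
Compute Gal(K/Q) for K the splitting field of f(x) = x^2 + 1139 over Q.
Gal(K/Q) = Z/2Z (cyclic of order 2)

x^2 + 1139 is irreducible over Q since -1139 is not a rational square. The splitting field Q(sqrt(-1139)) has degree 2 over Q, and its unique nontrivial automorphism is sqrt(-1139) ↦ -sqrt(-1139). Hence Gal(Q(sqrt(-1139))/Q) = Z/2Z.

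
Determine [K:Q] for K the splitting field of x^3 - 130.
[K:Q] = 6

x^3 - 130 has one real root r = 130^(1/3) and two complex roots r*zeta_3, r*zeta_3^2 where zeta_3 = e^(2*pi*i/3). The splitting field is Q(r, zeta_3). [Q(r):Q] = 3 and [Q(zeta_3):Q] = 2 with gcd = 1, so [Q(r, zeta_3):Q] = 3 * 2 = 6.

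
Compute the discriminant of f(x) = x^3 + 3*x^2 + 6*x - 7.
Δ = -3375

For x^3 + a x^2 + b x + c the discriminant is Δ = 18 a b c - 4 a^3 c + a^2 b^2 - 4 b^3 - 27 c^2.
Plug a = 3, b = 6, c = -7:
  18*(3)*(6)*(-7) - 4*(3)^3*(-7) + (3)^2*(6)^2 - 4*(6)^3 - 27*(-7)^2
  = -2268 + (756) + 324 + (-864) + (-1323)
  = -3375.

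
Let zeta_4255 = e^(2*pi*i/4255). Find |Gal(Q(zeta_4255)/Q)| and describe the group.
|Gal(Q(zeta_4255)/Q)| = phi(4255) = 3168; group ≅ (Z/4255Z)^* ≅ Z/4Z × Z/22Z × Z/36Z

The n-th cyclotomic polynomial Φ_4255(x) is the minimal polynomial of zeta_4255 over Q and has degree phi(4255) = 3168. So Q(zeta_4255) is a degree-3168 Galois extension with Galois group (Z/4255Z)^*. By CRT, (Z/4255Z)^* ≅ (Z/5Z)^* × (Z/23Z)^* × (Z/37Z)^*. Each prime-power unit group is (Z/5Z)^* ≅ Z/4Z; (Z/23Z)^* ≅ Z/22Z; (Z/37Z)^* ≅ Z/36Z. Hence Gal(Q(zeta_4255)/Q) ≅ Z/4Z × Z/22Z × Z/36Z.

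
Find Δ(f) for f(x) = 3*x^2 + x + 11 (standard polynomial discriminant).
Δ = -131

For a quadratic a x^2 + b x + c the discriminant is Δ = b^2 - 4ac = (1)^2 - 4*(3)*(11) = 1 - (132) = -131.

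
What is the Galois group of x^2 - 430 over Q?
Gal(K/Q) = Z/2Z (cyclic of order 2)

x^2 - 430 is irreducible over Q since 430 is not a rational square. The splitting field Q(sqrt(430)) has degree 2 over Q, and its unique nontrivial automorphism is sqrt(430) ↦ -sqrt(430). Hence Gal(Q(sqrt(430))/Q) = Z/2Z.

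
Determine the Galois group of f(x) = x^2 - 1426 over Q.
Gal(K/Q) = Z/2Z (cyclic of order 2)

x^2 - 1426 is irreducible over Q since 1426 is not a rational square. The splitting field Q(sqrt(1426)) has degree 2 over Q, and its unique nontrivial automorphism is sqrt(1426) ↦ -sqrt(1426). Hence Gal(Q(sqrt(1426))/Q) = Z/2Z.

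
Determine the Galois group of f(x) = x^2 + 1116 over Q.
Gal(K/Q) = Z/2Z (cyclic of order 2)

x^2 + 1116 is irreducible over Q since -1116 is not a rational square. The splitting field Q(sqrt(-1116)) has degree 2 over Q, and its unique nontrivial automorphism is sqrt(-1116) ↦ -sqrt(-1116). Hence Gal(Q(sqrt(-1116))/Q) = Z/2Z.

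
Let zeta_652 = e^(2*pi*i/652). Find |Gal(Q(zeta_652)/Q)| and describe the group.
|Gal(Q(zeta_652)/Q)| = phi(652) = 324; group ≅ (Z/652Z)^* ≅ Z/2Z × Z/162Z

The n-th cyclotomic polynomial Φ_652(x) is the minimal polynomial of zeta_652 over Q and has degree phi(652) = 324. So Q(zeta_652) is a degree-324 Galois extension with Galois group (Z/652Z)^*. By CRT, (Z/652Z)^* ≅ (Z/4Z)^* × (Z/163Z)^*. Each prime-power unit group is (Z/4Z)^* ≅ Z/2Z; (Z/163Z)^* ≅ Z/162Z. Hence Gal(Q(zeta_652)/Q) ≅ Z/2Z × Z/162Z.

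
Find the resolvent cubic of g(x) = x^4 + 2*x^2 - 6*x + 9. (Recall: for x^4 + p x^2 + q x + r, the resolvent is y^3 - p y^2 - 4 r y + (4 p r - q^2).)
h(y) = y^3 - 2*y^2 - 36*y + 36

Identify coefficients: p = 2, q = -6, r = 9.
Plug into h(y) = y^3 - p y^2 - 4 r y + (4 p r - q^2):
  h(y) = y^3 - (2) y^2 - 4*(9) y + (4*(2)*(9) - (-6)^2)
       = y^3 + (-2) y^2 + (-36) y + (36).
Simplifying: h(y) = y^3 - 2*y^2 - 36*y + 36.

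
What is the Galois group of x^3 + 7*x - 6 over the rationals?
Gal(K/Q) = S_3 (symmetric group of order 6)

Compute the discriminant of x^3 + (0)*x^2 + (7)*x + (-6): Δ = -2344. Since Δ is not a rational square, the Galois group is not contained in A_3; it must be the full S_3 (irreducibility of the cubic rules out anything smaller).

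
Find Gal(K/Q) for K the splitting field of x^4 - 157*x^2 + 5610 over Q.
Gal(K/Q) = V_4 (Klein four-group, Z/2Z × Z/2Z)

f factors as (x^2 - 102)(x^2 - 55), so the splitting field is K = Q(sqrt(102), sqrt(55)). The elements 102, 55, 5610 are all non-squares in Q, so sqrt(102) and sqrt(55) generate independent quadratic extensions. Thus [K:Q] = 4 and Gal(K/Q) is generated by the two order-2 automorphisms sqrt(102) ↦ -sqrt(102) and sqrt(55) ↦ -sqrt(55), giving V_4.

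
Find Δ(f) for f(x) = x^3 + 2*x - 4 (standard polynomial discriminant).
Δ = -464

For a depressed cubic x^3 + p x + q the discriminant is Δ = -4 p^3 - 27 q^2 = -4*(2)^3 - 27*(-4)^2 = -32 - 432 = -464.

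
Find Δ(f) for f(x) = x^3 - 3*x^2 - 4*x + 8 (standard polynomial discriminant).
Δ = 1264

For x^3 + a x^2 + b x + c the discriminant is Δ = 18 a b c - 4 a^3 c + a^2 b^2 - 4 b^3 - 27 c^2.
Plug a = -3, b = -4, c = 8:
  18*(-3)*(-4)*(8) - 4*(-3)^3*(8) + (-3)^2*(-4)^2 - 4*(-4)^3 - 27*(8)^2
  = 1728 + (864) + 144 + (256) + (-1728)
  = 1264.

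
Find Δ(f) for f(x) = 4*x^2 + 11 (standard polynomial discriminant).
Δ = -176

For a quadratic a x^2 + b x + c the discriminant is Δ = b^2 - 4ac = (0)^2 - 4*(4)*(11) = 0 - (176) = -176.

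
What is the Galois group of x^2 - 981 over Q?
Gal(K/Q) = Z/2Z (cyclic of order 2)

x^2 - 981 is irreducible over Q since 981 is not a rational square. The splitting field Q(sqrt(981)) has degree 2 over Q, and its unique nontrivial automorphism is sqrt(981) ↦ -sqrt(981). Hence Gal(Q(sqrt(981))/Q) = Z/2Z.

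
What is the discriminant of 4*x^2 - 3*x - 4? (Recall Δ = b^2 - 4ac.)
Δ = 73

For a quadratic a x^2 + b x + c the discriminant is Δ = b^2 - 4ac = (-3)^2 - 4*(4)*(-4) = 9 - (-64) = 73.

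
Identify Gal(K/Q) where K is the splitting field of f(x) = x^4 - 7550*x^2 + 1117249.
Gal(K/Q) = Z/2Z (cyclic of order 2)

f factors as (x^2 - 7399)(x^2 - 151), so the splitting field is K = Q(sqrt(7399), sqrt(151)). The squarefree part of 7399 is 151 and the squarefree part of 151 is also 151, so sqrt(7399) and sqrt(151) are both rational multiples of sqrt(151). Hence Q(sqrt(7399)) = Q(sqrt(151)) = Q(sqrt(151)), and the splitting field collapses to a single degree-2 extension with Galois group Z/2Z.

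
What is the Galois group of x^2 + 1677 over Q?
Gal(K/Q) = Z/2Z (cyclic of order 2)

x^2 + 1677 is irreducible over Q since -1677 is not a rational square. The splitting field Q(sqrt(-1677)) has degree 2 over Q, and its unique nontrivial automorphism is sqrt(-1677) ↦ -sqrt(-1677). Hence Gal(Q(sqrt(-1677))/Q) = Z/2Z.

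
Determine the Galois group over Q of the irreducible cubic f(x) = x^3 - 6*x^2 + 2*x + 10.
Gal(K/Q) = S_3 (symmetric group of order 6)

Compute the discriminant of x^3 + (-6)*x^2 + (2)*x + (10): Δ = 3892. Since Δ is not a rational square, the Galois group is not contained in A_3; it must be the full S_3 (irreducibility of the cubic rules out anything smaller).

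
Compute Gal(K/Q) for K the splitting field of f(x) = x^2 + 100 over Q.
Gal(K/Q) = Z/2Z (cyclic of order 2)

x^2 + 100 is irreducible over Q since -100 is not a rational square. The splitting field Q(sqrt(-100)) has degree 2 over Q, and its unique nontrivial automorphism is sqrt(-100) ↦ -sqrt(-100). Hence Gal(Q(sqrt(-100))/Q) = Z/2Z.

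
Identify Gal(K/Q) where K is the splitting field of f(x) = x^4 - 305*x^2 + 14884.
Gal(K/Q) = Z/2Z (cyclic of order 2)

f factors as (x^2 - 61)(x^2 - 244), so the splitting field is K = Q(sqrt(61), sqrt(244)). The squarefree part of 61 is 61 and the squarefree part of 244 is also 61, so sqrt(61) and sqrt(244) are both rational multiples of sqrt(61). Hence Q(sqrt(61)) = Q(sqrt(244)) = Q(sqrt(61)), and the splitting field collapses to a single degree-2 extension with Galois group Z/2Z.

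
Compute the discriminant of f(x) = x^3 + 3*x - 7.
Δ = -1431

For a depressed cubic x^3 + p x + q the discriminant is Δ = -4 p^3 - 27 q^2 = -4*(3)^3 - 27*(-7)^2 = -108 - 1323 = -1431.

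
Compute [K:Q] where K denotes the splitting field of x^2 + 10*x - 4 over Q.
[K:Q] = 2

The discriminant of x^2 + (10)*x + (-4) is b^2 - 4c = 100 - (-16) = 116. Since 116 is not a perfect square in Q, the polynomial is irreducible over Q. Its two roots generate a degree-2 extension, so [K:Q] = 2.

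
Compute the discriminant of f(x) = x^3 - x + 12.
Δ = -3884

For a depressed cubic x^3 + p x + q the discriminant is Δ = -4 p^3 - 27 q^2 = -4*(-1)^3 - 27*(12)^2 = 4 - 3888 = -3884.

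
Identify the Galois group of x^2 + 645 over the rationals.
Gal(K/Q) = Z/2Z (cyclic of order 2)

x^2 + 645 is irreducible over Q since -645 is not a rational square. The splitting field Q(sqrt(-645)) has degree 2 over Q, and its unique nontrivial automorphism is sqrt(-645) ↦ -sqrt(-645). Hence Gal(Q(sqrt(-645))/Q) = Z/2Z.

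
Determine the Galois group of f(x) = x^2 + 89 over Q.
Gal(K/Q) = Z/2Z (cyclic of order 2)

x^2 + 89 is irreducible over Q since -89 is not a rational square. The splitting field Q(sqrt(-89)) has degree 2 over Q, and its unique nontrivial automorphism is sqrt(-89) ↦ -sqrt(-89). Hence Gal(Q(sqrt(-89))/Q) = Z/2Z.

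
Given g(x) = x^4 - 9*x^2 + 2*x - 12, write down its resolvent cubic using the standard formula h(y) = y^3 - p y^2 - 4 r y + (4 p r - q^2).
h(y) = y^3 + 9*y^2 + 48*y + 428

Identify coefficients: p = -9, q = 2, r = -12.
Plug into h(y) = y^3 - p y^2 - 4 r y + (4 p r - q^2):
  h(y) = y^3 - (-9) y^2 - 4*(-12) y + (4*(-9)*(-12) - (2)^2)
       = y^3 + (9) y^2 + (48) y + (428).
Simplifying: h(y) = y^3 + 9*y^2 + 48*y + 428.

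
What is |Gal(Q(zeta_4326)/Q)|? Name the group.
|Gal(Q(zeta_4326)/Q)| = phi(4326) = 1224; group ≅ (Z/4326Z)^* ≅ Z/2Z × Z/6Z × Z/102Z

The n-th cyclotomic polynomial Φ_4326(x) is the minimal polynomial of zeta_4326 over Q and has degree phi(4326) = 1224. So Q(zeta_4326) is a degree-1224 Galois extension with Galois group (Z/4326Z)^*. By CRT, (Z/4326Z)^* ≅ (Z/2Z)^* × (Z/3Z)^* × (Z/7Z)^* × (Z/103Z)^*. Each prime-power unit group is (Z/2Z)^* ≅ trivial group (order 1); (Z/3Z)^* ≅ Z/2Z; (Z/7Z)^* ≅ Z/6Z; (Z/103Z)^* ≅ Z/102Z. Hence Gal(Q(zeta_4326)/Q) ≅ Z/2Z × Z/6Z × Z/102Z.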